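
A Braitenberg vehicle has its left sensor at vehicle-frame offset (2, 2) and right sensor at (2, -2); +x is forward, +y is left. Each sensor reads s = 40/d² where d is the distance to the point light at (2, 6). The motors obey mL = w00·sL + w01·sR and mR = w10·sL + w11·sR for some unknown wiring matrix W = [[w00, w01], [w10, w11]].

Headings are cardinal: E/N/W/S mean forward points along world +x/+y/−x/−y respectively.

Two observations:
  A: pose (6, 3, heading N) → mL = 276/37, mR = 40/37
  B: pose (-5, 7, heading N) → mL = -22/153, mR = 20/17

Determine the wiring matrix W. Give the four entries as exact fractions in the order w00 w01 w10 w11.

obs A: pose=(6,3,N) → sL=8, sR=40/37, mL=276/37, mR=40/37
obs B: pose=(-5,7,N) → sL=4/9, sR=20/17, mL=-22/153, mR=20/17
sensor matrix S = [[8, 40/37], [4/9, 20/17]]; det S = 50560/5661
solve [mL_A; mL_B] = S·[w00; w01] and [mR_A; mR_B] = S·[w10; w11]:
  w00 = 1, w01 = -1/2, w10 = 0, w11 = 1

1 -1/2 0 1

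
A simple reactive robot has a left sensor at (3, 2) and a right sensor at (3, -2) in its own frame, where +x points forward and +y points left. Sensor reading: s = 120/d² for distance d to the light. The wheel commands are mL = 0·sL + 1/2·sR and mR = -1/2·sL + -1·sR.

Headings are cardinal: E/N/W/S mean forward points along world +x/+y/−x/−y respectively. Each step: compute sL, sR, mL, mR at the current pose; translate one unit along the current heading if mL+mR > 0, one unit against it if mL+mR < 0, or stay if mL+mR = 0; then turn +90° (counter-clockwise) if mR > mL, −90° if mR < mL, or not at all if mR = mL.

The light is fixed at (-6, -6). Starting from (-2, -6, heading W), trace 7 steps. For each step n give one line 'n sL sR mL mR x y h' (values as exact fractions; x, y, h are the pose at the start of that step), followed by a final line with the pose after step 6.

0 24 24 12 -36 -2 -6 W
1 20/3 60/29 30/29 -470/87 -1 -6 N
2 24/13 120/73 60/73 -2436/949 -1 -7 E
3 30/13 6 3 -93/13 -2 -7 S
4 24 24 12 -36 -2 -6 W
5 20/3 60/29 30/29 -470/87 -1 -6 N
6 24/13 120/73 60/73 -2436/949 -1 -7 E
final -2 -7 S

n=0: pose=(-2,-6,W); sL=24, sR=24; mL=12, mR=-36; mL+mR=-24 → advance -1; mR−mL=-48 → turn -1·90°
n=1: pose=(-1,-6,N); sL=20/3, sR=60/29; mL=30/29, mR=-470/87; mL+mR=-380/87 → advance -1; mR−mL=-560/87 → turn -1·90°
n=2: pose=(-1,-7,E); sL=24/13, sR=120/73; mL=60/73, mR=-2436/949; mL+mR=-1656/949 → advance -1; mR−mL=-3216/949 → turn -1·90°
n=3: pose=(-2,-7,S); sL=30/13, sR=6; mL=3, mR=-93/13; mL+mR=-54/13 → advance -1; mR−mL=-132/13 → turn -1·90°
n=4: pose=(-2,-6,W); sL=24, sR=24; mL=12, mR=-36; mL+mR=-24 → advance -1; mR−mL=-48 → turn -1·90°
n=5: pose=(-1,-6,N); sL=20/3, sR=60/29; mL=30/29, mR=-470/87; mL+mR=-380/87 → advance -1; mR−mL=-560/87 → turn -1·90°
n=6: pose=(-1,-7,E); sL=24/13, sR=120/73; mL=60/73, mR=-2436/949; mL+mR=-1656/949 → advance -1; mR−mL=-3216/949 → turn -1·90°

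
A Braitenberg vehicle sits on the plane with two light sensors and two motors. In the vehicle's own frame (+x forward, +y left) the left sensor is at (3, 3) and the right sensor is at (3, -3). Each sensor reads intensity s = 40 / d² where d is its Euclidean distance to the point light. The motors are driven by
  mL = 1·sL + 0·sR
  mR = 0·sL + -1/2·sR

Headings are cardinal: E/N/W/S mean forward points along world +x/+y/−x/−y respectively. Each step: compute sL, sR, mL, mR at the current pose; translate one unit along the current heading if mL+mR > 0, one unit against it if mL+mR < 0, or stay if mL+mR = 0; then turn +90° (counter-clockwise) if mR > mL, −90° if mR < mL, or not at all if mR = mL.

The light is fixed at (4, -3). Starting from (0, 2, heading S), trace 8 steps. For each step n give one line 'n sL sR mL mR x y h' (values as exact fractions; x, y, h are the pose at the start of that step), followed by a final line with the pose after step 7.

0 8 40/53 8 -20/53 0 2 S
1 4/5 20/49 4/5 -10/49 0 1 W
2 40/113 40/53 40/113 -20/53 -1 1 N
3 1 10 1 -5 -1 0 E
4 40/9 40/81 40/9 -20/81 -2 0 S
5 20/41 20/53 20/41 -10/53 -2 -1 W
6 8/25 40/41 8/25 -20/41 -3 -1 N
7 5/4 2 5/4 -1 -3 -2 E
final -2 -2 S

n=0: pose=(0,2,S); sL=8, sR=40/53; mL=8, mR=-20/53; mL+mR=404/53 → advance +1; mR−mL=-444/53 → turn -1·90°
n=1: pose=(0,1,W); sL=4/5, sR=20/49; mL=4/5, mR=-10/49; mL+mR=146/245 → advance +1; mR−mL=-246/245 → turn -1·90°
n=2: pose=(-1,1,N); sL=40/113, sR=40/53; mL=40/113, mR=-20/53; mL+mR=-140/5989 → advance -1; mR−mL=-4380/5989 → turn -1·90°
n=3: pose=(-1,0,E); sL=1, sR=10; mL=1, mR=-5; mL+mR=-4 → advance -1; mR−mL=-6 → turn -1·90°
n=4: pose=(-2,0,S); sL=40/9, sR=40/81; mL=40/9, mR=-20/81; mL+mR=340/81 → advance +1; mR−mL=-380/81 → turn -1·90°
n=5: pose=(-2,-1,W); sL=20/41, sR=20/53; mL=20/41, mR=-10/53; mL+mR=650/2173 → advance +1; mR−mL=-1470/2173 → turn -1·90°
n=6: pose=(-3,-1,N); sL=8/25, sR=40/41; mL=8/25, mR=-20/41; mL+mR=-172/1025 → advance -1; mR−mL=-828/1025 → turn -1·90°
n=7: pose=(-3,-2,E); sL=5/4, sR=2; mL=5/4, mR=-1; mL+mR=1/4 → advance +1; mR−mL=-9/4 → turn -1·90°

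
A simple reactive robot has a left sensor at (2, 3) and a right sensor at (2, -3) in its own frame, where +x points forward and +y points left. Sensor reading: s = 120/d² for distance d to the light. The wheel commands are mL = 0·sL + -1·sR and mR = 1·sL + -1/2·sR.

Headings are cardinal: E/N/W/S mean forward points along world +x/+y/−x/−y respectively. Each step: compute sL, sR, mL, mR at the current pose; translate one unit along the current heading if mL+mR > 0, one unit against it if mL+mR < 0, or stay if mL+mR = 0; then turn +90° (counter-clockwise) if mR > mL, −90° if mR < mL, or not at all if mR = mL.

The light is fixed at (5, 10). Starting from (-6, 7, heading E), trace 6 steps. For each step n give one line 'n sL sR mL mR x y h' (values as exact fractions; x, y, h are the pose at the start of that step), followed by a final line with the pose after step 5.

0 40/27 40/39 -40/39 340/351 -6 7 E
1 60/113 60/41 -60/41 -930/4633 -7 7 N
2 24/49 120/197 -120/197 1788/9653 -7 6 W
3 6/5 15/29 -15/29 273/290 -6 6 S
4 24/17 24/29 -24/29 492/493 -6 5 E
5 60/89 60/29 -60/29 -930/2581 -5 5 N
final -5 4 W

n=0: pose=(-6,7,E); sL=40/27, sR=40/39; mL=-40/39, mR=340/351; mL+mR=-20/351 → advance -1; mR−mL=700/351 → turn +1·90°
n=1: pose=(-7,7,N); sL=60/113, sR=60/41; mL=-60/41, mR=-930/4633; mL+mR=-7710/4633 → advance -1; mR−mL=5850/4633 → turn +1·90°
n=2: pose=(-7,6,W); sL=24/49, sR=120/197; mL=-120/197, mR=1788/9653; mL+mR=-4092/9653 → advance -1; mR−mL=7668/9653 → turn +1·90°
n=3: pose=(-6,6,S); sL=6/5, sR=15/29; mL=-15/29, mR=273/290; mL+mR=123/290 → advance +1; mR−mL=423/290 → turn +1·90°
n=4: pose=(-6,5,E); sL=24/17, sR=24/29; mL=-24/29, mR=492/493; mL+mR=84/493 → advance +1; mR−mL=900/493 → turn +1·90°
n=5: pose=(-5,5,N); sL=60/89, sR=60/29; mL=-60/29, mR=-930/2581; mL+mR=-6270/2581 → advance -1; mR−mL=4410/2581 → turn +1·90°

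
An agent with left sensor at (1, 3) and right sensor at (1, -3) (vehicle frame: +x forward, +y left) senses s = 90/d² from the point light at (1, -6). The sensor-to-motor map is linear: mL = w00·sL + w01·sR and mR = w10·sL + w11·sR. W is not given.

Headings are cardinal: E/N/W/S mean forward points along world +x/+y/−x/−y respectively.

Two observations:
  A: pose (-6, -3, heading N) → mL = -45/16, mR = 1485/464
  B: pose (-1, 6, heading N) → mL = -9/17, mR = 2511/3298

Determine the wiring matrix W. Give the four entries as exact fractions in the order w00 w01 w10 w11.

obs A: pose=(-6,-3,N) → sL=45/58, sR=45/16, mL=-45/16, mR=1485/464
obs B: pose=(-1,6,N) → sL=45/97, sR=9/17, mL=-9/17, mR=2511/3298
sensor matrix S = [[45/58, 45/16], [45/97, 9/17]]; det S = -684045/765136
solve [mL_A; mL_B] = S·[w00; w01] and [mR_A; mR_B] = S·[w10; w11]:
  w00 = 0, w01 = -1, w10 = 1/2, w11 = 1

0 -1 1/2 1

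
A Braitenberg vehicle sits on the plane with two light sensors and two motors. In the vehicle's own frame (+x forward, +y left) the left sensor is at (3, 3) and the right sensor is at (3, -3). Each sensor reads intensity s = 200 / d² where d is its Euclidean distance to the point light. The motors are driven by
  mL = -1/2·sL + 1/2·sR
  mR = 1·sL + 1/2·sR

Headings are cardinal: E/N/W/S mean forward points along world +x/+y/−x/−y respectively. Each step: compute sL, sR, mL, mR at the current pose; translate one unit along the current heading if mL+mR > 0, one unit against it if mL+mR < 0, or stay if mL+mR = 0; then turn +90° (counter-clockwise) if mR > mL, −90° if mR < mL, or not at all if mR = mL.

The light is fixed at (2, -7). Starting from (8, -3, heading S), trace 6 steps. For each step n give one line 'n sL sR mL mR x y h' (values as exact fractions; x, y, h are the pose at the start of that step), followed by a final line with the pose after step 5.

n=0: pose=(8,-3,S); sL=100/41, sR=20; mL=360/41, mR=510/41; mL+mR=870/41 → advance +1; mR−mL=150/41 → turn +1·90°
n=1: pose=(8,-4,E); sL=200/117, sR=200/81; mL=400/1053, mR=3100/1053; mL+mR=3500/1053 → advance +1; mR−mL=100/39 → turn +1·90°
n=2: pose=(9,-4,N); sL=50/13, sR=25/17; mL=-525/442, mR=2025/442; mL+mR=750/221 → advance +1; mR−mL=75/13 → turn +1·90°
n=3: pose=(9,-3,W); sL=200/17, sR=40/13; mL=-960/221, mR=2940/221; mL+mR=1980/221 → advance +1; mR−mL=300/17 → turn +1·90°
n=4: pose=(8,-3,S); sL=100/41, sR=20; mL=360/41, mR=510/41; mL+mR=870/41 → advance +1; mR−mL=150/41 → turn +1·90°
n=5: pose=(8,-4,E); sL=200/117, sR=200/81; mL=400/1053, mR=3100/1053; mL+mR=3500/1053 → advance +1; mR−mL=100/39 → turn +1·90°

0 100/41 20 360/41 510/41 8 -3 S
1 200/117 200/81 400/1053 3100/1053 8 -4 E
2 50/13 25/17 -525/442 2025/442 9 -4 N
3 200/17 40/13 -960/221 2940/221 9 -3 W
4 100/41 20 360/41 510/41 8 -3 S
5 200/117 200/81 400/1053 3100/1053 8 -4 E
final 9 -4 N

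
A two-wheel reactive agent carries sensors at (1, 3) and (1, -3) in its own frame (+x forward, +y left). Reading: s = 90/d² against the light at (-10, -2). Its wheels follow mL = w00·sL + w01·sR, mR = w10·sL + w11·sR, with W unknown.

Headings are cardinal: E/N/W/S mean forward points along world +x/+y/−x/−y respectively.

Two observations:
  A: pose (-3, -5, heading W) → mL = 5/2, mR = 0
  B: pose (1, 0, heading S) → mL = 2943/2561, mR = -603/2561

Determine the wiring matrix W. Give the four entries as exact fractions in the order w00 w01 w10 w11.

1 1/2 1 -1/2

obs A: pose=(-3,-5,W) → sL=5/4, sR=5/2, mL=5/2, mR=0
obs B: pose=(1,0,S) → sL=90/197, sR=18/13, mL=2943/2561, mR=-603/2561
sensor matrix S = [[5/4, 5/2], [90/197, 18/13]]; det S = 3015/5122
solve [mL_A; mL_B] = S·[w00; w01] and [mR_A; mR_B] = S·[w10; w11]:
  w00 = 1, w01 = 1/2, w10 = 1, w11 = -1/2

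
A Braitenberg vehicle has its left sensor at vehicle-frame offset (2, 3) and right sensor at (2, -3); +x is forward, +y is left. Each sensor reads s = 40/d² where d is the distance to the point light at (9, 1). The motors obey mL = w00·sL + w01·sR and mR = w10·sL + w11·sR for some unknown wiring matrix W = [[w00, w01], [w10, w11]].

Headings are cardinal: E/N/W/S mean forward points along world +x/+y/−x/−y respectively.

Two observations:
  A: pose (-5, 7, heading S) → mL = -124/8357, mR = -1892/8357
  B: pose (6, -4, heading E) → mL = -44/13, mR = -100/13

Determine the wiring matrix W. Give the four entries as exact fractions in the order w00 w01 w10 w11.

obs A: pose=(-5,7,S) → sL=40/137, sR=8/61, mL=-124/8357, mR=-1892/8357
obs B: pose=(6,-4,E) → sL=8, sR=8/13, mL=-44/13, mR=-100/13
sensor matrix S = [[40/137, 8/61], [8, 8/13]]; det S = -94464/108641
solve [mL_A; mL_B] = S·[w00; w01] and [mR_A; mR_B] = S·[w10; w11]:
  w00 = -1/2, w01 = 1, w10 = -1, w11 = 1/2

-1/2 1 -1 1/2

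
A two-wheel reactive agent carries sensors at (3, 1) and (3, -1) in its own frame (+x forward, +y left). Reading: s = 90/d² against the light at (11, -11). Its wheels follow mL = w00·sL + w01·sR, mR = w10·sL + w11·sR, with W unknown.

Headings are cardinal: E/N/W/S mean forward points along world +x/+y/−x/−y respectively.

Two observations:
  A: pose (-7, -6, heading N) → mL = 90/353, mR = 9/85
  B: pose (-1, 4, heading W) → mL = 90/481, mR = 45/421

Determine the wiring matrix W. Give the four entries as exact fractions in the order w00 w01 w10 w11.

0 1 1/2 0

obs A: pose=(-7,-6,N) → sL=18/85, sR=90/353, mL=90/353, mR=9/85
obs B: pose=(-1,4,W) → sL=90/421, sR=90/481, mL=90/481, mR=45/421
sensor matrix S = [[18/85, 90/353], [90/421, 90/481]]; det S = -18083088/1215208501
solve [mL_A; mL_B] = S·[w00; w01] and [mR_A; mR_B] = S·[w10; w11]:
  w00 = 0, w01 = 1, w10 = 1/2, w11 = 0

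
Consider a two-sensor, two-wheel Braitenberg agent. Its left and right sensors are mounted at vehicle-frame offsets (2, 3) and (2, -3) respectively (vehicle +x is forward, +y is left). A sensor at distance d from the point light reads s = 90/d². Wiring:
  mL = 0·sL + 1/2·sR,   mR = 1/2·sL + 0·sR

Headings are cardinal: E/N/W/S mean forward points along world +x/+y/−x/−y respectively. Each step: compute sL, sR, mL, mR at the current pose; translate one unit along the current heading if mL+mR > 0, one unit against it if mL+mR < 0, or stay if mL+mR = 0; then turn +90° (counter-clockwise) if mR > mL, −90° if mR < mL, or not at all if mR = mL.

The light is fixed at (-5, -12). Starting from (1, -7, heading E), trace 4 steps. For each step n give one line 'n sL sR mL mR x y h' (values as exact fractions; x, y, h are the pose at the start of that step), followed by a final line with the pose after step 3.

0 45/64 45/34 45/68 45/128 1 -7 E
1 90/109 18/5 9/5 45/109 2 -7 S
2 45/13 45/37 45/74 45/26 2 -8 W
3 18/17 90/13 45/13 9/17 1 -8 S
final 1 -9 W

n=0: pose=(1,-7,E); sL=45/64, sR=45/34; mL=45/68, mR=45/128; mL+mR=2205/2176 → advance +1; mR−mL=-675/2176 → turn -1·90°
n=1: pose=(2,-7,S); sL=90/109, sR=18/5; mL=9/5, mR=45/109; mL+mR=1206/545 → advance +1; mR−mL=-756/545 → turn -1·90°
n=2: pose=(2,-8,W); sL=45/13, sR=45/37; mL=45/74, mR=45/26; mL+mR=1125/481 → advance +1; mR−mL=540/481 → turn +1·90°
n=3: pose=(1,-8,S); sL=18/17, sR=90/13; mL=45/13, mR=9/17; mL+mR=882/221 → advance +1; mR−mL=-648/221 → turn -1·90°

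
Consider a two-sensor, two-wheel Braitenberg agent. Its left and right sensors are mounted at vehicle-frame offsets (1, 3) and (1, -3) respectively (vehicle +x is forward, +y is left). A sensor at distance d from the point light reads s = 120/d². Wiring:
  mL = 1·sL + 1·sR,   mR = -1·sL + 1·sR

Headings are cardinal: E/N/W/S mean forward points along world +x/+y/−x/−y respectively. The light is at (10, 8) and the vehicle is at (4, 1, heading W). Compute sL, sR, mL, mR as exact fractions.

left sensor world pos  = (3, -2); dL² = 149
right sensor world pos = (3, 4); dR² = 65
sL = 120/149 = 120/149
sR = 120/65 = 24/13
mL = 1·sL + 1·sR = 5136/1937
mR = -1·sL + 1·sR = 2016/1937

120/149 24/13 5136/1937 2016/1937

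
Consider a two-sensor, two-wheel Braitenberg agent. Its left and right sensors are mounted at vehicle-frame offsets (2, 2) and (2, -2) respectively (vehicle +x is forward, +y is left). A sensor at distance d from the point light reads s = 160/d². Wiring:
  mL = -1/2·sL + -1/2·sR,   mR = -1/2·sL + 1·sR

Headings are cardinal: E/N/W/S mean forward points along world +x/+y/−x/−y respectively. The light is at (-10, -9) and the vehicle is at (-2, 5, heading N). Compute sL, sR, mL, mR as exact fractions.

left sensor world pos  = (-4, 7); dL² = 292
right sensor world pos = (0, 7); dR² = 356
sL = 160/292 = 40/73
sR = 160/356 = 40/89
mL = -1/2·sL + -1/2·sR = -3240/6497
mR = -1/2·sL + 1·sR = 1140/6497

40/73 40/89 -3240/6497 1140/6497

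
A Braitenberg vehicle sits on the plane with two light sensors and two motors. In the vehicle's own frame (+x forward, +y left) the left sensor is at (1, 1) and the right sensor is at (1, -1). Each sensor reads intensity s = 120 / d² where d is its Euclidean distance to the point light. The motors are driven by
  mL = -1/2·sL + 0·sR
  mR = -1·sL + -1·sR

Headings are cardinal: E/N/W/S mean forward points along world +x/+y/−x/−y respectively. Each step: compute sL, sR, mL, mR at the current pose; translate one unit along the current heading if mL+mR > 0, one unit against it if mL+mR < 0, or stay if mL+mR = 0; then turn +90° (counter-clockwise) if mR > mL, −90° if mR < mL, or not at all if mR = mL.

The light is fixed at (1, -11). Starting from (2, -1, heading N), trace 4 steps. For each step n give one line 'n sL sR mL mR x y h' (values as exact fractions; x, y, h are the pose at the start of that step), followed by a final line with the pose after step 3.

0 120/121 24/25 -60/121 -5904/3025 2 -1 N
1 15/13 30/17 -15/26 -645/221 2 -2 E
2 24/13 24/13 -12/13 -48/13 1 -2 S
3 60/41 60/61 -30/41 -6120/2501 1 -1 W
final 2 -1 N

n=0: pose=(2,-1,N); sL=120/121, sR=24/25; mL=-60/121, mR=-5904/3025; mL+mR=-7404/3025 → advance -1; mR−mL=-4404/3025 → turn -1·90°
n=1: pose=(2,-2,E); sL=15/13, sR=30/17; mL=-15/26, mR=-645/221; mL+mR=-1545/442 → advance -1; mR−mL=-1035/442 → turn -1·90°
n=2: pose=(1,-2,S); sL=24/13, sR=24/13; mL=-12/13, mR=-48/13; mL+mR=-60/13 → advance -1; mR−mL=-36/13 → turn -1·90°
n=3: pose=(1,-1,W); sL=60/41, sR=60/61; mL=-30/41, mR=-6120/2501; mL+mR=-7950/2501 → advance -1; mR−mL=-4290/2501 → turn -1·90°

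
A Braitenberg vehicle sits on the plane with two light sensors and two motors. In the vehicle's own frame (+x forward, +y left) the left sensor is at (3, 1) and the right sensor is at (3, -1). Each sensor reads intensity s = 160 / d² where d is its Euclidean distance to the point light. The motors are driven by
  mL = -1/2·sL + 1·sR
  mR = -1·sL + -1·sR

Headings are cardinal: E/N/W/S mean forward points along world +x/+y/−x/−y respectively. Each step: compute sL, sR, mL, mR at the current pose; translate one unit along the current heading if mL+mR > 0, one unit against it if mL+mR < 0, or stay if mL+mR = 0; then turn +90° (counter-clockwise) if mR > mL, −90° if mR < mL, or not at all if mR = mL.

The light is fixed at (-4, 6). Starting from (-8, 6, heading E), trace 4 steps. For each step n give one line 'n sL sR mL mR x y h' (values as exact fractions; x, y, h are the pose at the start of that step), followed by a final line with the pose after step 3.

n=0: pose=(-8,6,E); sL=80, sR=80; mL=40, mR=-160; mL+mR=-120 → advance -1; mR−mL=-200 → turn -1·90°
n=1: pose=(-9,6,S); sL=32/5, sR=32/9; mL=16/45, mR=-448/45; mL+mR=-48/5 → advance -1; mR−mL=-464/45 → turn -1·90°
n=2: pose=(-9,7,W); sL=5/2, sR=40/17; mL=75/68, mR=-165/34; mL+mR=-15/4 → advance -1; mR−mL=-405/68 → turn -1·90°
n=3: pose=(-8,7,N); sL=160/41, sR=32/5; mL=912/205, mR=-2112/205; mL+mR=-240/41 → advance -1; mR−mL=-3024/205 → turn -1·90°

0 80 80 40 -160 -8 6 E
1 32/5 32/9 16/45 -448/45 -9 6 S
2 5/2 40/17 75/68 -165/34 -9 7 W
3 160/41 32/5 912/205 -2112/205 -8 7 N
final -8 6 E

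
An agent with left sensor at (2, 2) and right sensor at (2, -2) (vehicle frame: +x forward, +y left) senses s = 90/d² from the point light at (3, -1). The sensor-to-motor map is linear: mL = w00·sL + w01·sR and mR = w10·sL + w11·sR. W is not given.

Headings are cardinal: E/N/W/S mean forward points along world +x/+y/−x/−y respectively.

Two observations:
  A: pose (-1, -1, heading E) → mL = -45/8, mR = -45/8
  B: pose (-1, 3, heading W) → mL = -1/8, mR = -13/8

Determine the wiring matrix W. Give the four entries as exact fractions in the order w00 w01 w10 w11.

obs A: pose=(-1,-1,E) → sL=45/4, sR=45/4, mL=-45/8, mR=-45/8
obs B: pose=(-1,3,W) → sL=9/4, sR=5/4, mL=-1/8, mR=-13/8
sensor matrix S = [[45/4, 45/4], [9/4, 5/4]]; det S = -45/4
solve [mL_A; mL_B] = S·[w00; w01] and [mR_A; mR_B] = S·[w10; w11]:
  w00 = 1/2, w01 = -1, w10 = -1, w11 = 1/2

1/2 -1 -1 1/2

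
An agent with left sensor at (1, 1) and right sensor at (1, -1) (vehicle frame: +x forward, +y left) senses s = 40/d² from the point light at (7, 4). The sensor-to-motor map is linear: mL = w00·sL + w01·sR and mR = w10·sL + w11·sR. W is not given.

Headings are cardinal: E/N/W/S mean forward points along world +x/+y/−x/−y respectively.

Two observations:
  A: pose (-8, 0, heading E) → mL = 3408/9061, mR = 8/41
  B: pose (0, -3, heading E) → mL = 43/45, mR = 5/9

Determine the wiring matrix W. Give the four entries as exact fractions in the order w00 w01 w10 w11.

obs A: pose=(-8,0,E) → sL=8/41, sR=40/221, mL=3408/9061, mR=8/41
obs B: pose=(0,-3,E) → sL=5/9, sR=2/5, mL=43/45, mR=5/9
sensor matrix S = [[8/41, 40/221], [5/9, 2/5]]; det S = -9176/407745
solve [mL_A; mL_B] = S·[w00; w01] and [mR_A; mR_B] = S·[w10; w11]:
  w00 = 1, w01 = 1, w10 = 1, w11 = 0

1 1 1 0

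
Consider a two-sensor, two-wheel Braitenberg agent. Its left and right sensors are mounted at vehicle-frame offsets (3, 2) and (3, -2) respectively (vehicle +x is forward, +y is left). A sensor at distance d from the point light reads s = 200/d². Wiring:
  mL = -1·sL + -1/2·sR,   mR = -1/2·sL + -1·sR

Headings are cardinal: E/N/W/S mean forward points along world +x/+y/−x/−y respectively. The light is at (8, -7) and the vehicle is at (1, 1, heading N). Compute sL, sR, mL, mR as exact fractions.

left sensor world pos  = (-1, 4); dL² = 202
right sensor world pos = (3, 4); dR² = 146
sL = 200/202 = 100/101
sR = 200/146 = 100/73
mL = -1·sL + -1/2·sR = -12350/7373
mR = -1/2·sL + -1·sR = -13750/7373

100/101 100/73 -12350/7373 -13750/7373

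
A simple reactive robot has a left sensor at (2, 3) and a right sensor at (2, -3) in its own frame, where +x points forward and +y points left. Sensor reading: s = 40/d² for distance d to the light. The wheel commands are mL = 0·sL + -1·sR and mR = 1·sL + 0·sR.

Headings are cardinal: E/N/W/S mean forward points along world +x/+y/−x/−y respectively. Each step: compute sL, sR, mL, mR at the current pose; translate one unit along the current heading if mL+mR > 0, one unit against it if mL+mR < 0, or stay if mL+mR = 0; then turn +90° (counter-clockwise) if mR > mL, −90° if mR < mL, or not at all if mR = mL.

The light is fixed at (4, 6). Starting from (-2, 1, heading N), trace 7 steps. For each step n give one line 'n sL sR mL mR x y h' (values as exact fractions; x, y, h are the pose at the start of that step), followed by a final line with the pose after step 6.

0 4/9 20/9 -20/9 4/9 -2 1 N
1 8/29 40/73 -40/73 8/29 -2 0 W
2 10/17 5/16 -5/16 10/17 -1 0 S
3 8/5 40/109 -40/109 8/5 -1 -1 E
4 20/37 20/13 -20/13 20/37 0 -1 N
5 40/157 40/61 -40/61 40/157 0 -2 W
6 2/5 5/17 -5/17 2/5 1 -2 S
final 1 -3 E

n=0: pose=(-2,1,N); sL=4/9, sR=20/9; mL=-20/9, mR=4/9; mL+mR=-16/9 → advance -1; mR−mL=8/3 → turn +1·90°
n=1: pose=(-2,0,W); sL=8/29, sR=40/73; mL=-40/73, mR=8/29; mL+mR=-576/2117 → advance -1; mR−mL=1744/2117 → turn +1·90°
n=2: pose=(-1,0,S); sL=10/17, sR=5/16; mL=-5/16, mR=10/17; mL+mR=75/272 → advance +1; mR−mL=245/272 → turn +1·90°
n=3: pose=(-1,-1,E); sL=8/5, sR=40/109; mL=-40/109, mR=8/5; mL+mR=672/545 → advance +1; mR−mL=1072/545 → turn +1·90°
n=4: pose=(0,-1,N); sL=20/37, sR=20/13; mL=-20/13, mR=20/37; mL+mR=-480/481 → advance -1; mR−mL=1000/481 → turn +1·90°
n=5: pose=(0,-2,W); sL=40/157, sR=40/61; mL=-40/61, mR=40/157; mL+mR=-3840/9577 → advance -1; mR−mL=8720/9577 → turn +1·90°
n=6: pose=(1,-2,S); sL=2/5, sR=5/17; mL=-5/17, mR=2/5; mL+mR=9/85 → advance +1; mR−mL=59/85 → turn +1·90°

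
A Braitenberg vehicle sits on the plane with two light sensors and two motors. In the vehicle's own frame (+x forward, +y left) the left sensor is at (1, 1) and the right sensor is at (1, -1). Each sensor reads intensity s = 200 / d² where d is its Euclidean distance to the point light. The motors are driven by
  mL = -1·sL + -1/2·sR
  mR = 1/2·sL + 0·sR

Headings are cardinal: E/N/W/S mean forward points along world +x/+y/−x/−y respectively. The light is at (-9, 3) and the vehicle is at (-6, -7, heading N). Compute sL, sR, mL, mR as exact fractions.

left sensor world pos  = (-7, -6); dL² = 85
right sensor world pos = (-5, -6); dR² = 97
sL = 200/85 = 40/17
sR = 200/97 = 200/97
mL = -1·sL + -1/2·sR = -5580/1649
mR = 1/2·sL + 0·sR = 20/17

40/17 200/97 -5580/1649 20/17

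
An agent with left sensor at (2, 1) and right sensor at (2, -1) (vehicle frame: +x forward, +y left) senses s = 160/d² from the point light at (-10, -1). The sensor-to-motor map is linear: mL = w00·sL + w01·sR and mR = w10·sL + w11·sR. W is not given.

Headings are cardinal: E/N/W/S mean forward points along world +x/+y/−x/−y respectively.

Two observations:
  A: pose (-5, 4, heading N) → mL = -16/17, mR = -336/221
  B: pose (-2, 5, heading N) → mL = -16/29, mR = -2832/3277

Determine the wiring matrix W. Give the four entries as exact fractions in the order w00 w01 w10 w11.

obs A: pose=(-5,4,N) → sL=32/13, sR=32/17, mL=-16/17, mR=-336/221
obs B: pose=(-2,5,N) → sL=160/113, sR=32/29, mL=-16/29, mR=-2832/3277
sensor matrix S = [[32/13, 32/17], [160/113, 32/29]]; det S = 36864/724217
solve [mL_A; mL_B] = S·[w00; w01] and [mR_A; mR_B] = S·[w10; w11]:
  w00 = 0, w01 = -1/2, w10 = -1, w11 = 1/2

0 -1/2 -1 1/2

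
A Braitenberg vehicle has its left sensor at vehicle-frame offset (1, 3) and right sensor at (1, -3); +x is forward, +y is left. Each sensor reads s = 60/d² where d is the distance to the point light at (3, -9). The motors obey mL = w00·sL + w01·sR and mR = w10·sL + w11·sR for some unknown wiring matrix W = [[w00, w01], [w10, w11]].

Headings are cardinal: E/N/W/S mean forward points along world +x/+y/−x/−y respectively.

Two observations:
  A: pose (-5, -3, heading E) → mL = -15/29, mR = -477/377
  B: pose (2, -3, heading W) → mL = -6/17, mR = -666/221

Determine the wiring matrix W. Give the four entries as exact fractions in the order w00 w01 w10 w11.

obs A: pose=(-5,-3,E) → sL=6/13, sR=30/29, mL=-15/29, mR=-477/377
obs B: pose=(2,-3,W) → sL=60/13, sR=12/17, mL=-6/17, mR=-666/221
sensor matrix S = [[6/13, 30/29], [60/13, 12/17]]; det S = -28512/6409
solve [mL_A; mL_B] = S·[w00; w01] and [mR_A; mR_B] = S·[w10; w11]:
  w00 = 0, w01 = -1/2, w10 = -1/2, w11 = -1

0 -1/2 -1/2 -1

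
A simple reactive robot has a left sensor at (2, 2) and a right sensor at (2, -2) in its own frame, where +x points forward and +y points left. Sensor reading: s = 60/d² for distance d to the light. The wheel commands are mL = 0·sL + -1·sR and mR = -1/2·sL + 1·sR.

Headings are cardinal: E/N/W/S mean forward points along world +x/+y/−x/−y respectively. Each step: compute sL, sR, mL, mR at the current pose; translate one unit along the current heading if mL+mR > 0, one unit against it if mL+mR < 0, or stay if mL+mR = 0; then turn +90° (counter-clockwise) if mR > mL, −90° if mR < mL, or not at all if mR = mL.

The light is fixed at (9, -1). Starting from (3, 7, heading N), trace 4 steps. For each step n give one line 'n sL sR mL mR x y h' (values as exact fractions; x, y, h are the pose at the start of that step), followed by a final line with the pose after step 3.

n=0: pose=(3,7,N); sL=15/41, sR=15/29; mL=-15/29, mR=795/2378; mL+mR=-15/82 → advance -1; mR−mL=2025/2378 → turn +1·90°
n=1: pose=(3,6,W); sL=60/89, sR=12/29; mL=-12/29, mR=198/2581; mL+mR=-30/89 → advance -1; mR−mL=1266/2581 → turn +1·90°
n=2: pose=(4,6,S); sL=30/17, sR=30/37; mL=-30/37, mR=-45/629; mL+mR=-15/17 → advance -1; mR−mL=465/629 → turn +1·90°
n=3: pose=(4,7,E); sL=60/109, sR=4/3; mL=-4/3, mR=346/327; mL+mR=-30/109 → advance -1; mR−mL=782/327 → turn +1·90°

0 15/41 15/29 -15/29 795/2378 3 7 N
1 60/89 12/29 -12/29 198/2581 3 6 W
2 30/17 30/37 -30/37 -45/629 4 6 S
3 60/109 4/3 -4/3 346/327 4 7 E
final 3 7 N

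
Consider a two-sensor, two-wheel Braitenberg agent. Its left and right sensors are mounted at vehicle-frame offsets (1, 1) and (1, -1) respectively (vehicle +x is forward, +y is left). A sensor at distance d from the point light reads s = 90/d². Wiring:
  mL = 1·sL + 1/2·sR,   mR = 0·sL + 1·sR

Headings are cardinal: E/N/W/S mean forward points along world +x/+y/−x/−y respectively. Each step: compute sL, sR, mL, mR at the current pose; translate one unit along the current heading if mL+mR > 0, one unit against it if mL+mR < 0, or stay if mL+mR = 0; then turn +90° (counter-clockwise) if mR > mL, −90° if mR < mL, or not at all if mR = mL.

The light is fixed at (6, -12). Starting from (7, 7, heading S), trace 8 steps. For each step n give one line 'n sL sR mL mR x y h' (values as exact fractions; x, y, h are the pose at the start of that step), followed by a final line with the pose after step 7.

n=0: pose=(7,7,S); sL=45/164, sR=5/18; mL=305/738, mR=5/18; mL+mR=85/123 → advance +1; mR−mL=-50/369 → turn -1·90°
n=1: pose=(7,6,W); sL=90/289, sR=90/361; mL=45495/104329, mR=90/361; mL+mR=71505/104329 → advance +1; mR−mL=-19485/104329 → turn -1·90°
n=2: pose=(6,6,N); sL=45/181, sR=45/181; mL=135/362, mR=45/181; mL+mR=225/362 → advance +1; mR−mL=-45/362 → turn -1·90°
n=3: pose=(6,7,E); sL=90/401, sR=18/65; mL=9459/26065, mR=18/65; mL+mR=16677/26065 → advance +1; mR−mL=-2241/26065 → turn -1·90°
n=4: pose=(7,7,S); sL=45/164, sR=5/18; mL=305/738, mR=5/18; mL+mR=85/123 → advance +1; mR−mL=-50/369 → turn -1·90°
n=5: pose=(7,6,W); sL=90/289, sR=90/361; mL=45495/104329, mR=90/361; mL+mR=71505/104329 → advance +1; mR−mL=-19485/104329 → turn -1·90°
n=6: pose=(6,6,N); sL=45/181, sR=45/181; mL=135/362, mR=45/181; mL+mR=225/362 → advance +1; mR−mL=-45/362 → turn -1·90°
n=7: pose=(6,7,E); sL=90/401, sR=18/65; mL=9459/26065, mR=18/65; mL+mR=16677/26065 → advance +1; mR−mL=-2241/26065 → turn -1·90°

0 45/164 5/18 305/738 5/18 7 7 S
1 90/289 90/361 45495/104329 90/361 7 6 W
2 45/181 45/181 135/362 45/181 6 6 N
3 90/401 18/65 9459/26065 18/65 6 7 E
4 45/164 5/18 305/738 5/18 7 7 S
5 90/289 90/361 45495/104329 90/361 7 6 W
6 45/181 45/181 135/362 45/181 6 6 N
7 90/401 18/65 9459/26065 18/65 6 7 E
final 7 7 S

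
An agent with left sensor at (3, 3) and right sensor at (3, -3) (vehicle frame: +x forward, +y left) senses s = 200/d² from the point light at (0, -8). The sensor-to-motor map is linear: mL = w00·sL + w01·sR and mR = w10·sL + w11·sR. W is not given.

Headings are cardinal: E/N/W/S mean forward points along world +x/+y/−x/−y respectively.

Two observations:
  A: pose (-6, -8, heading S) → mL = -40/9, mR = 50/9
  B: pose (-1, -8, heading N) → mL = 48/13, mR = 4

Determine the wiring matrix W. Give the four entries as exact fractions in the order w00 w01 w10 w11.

obs A: pose=(-6,-8,S) → sL=100/9, sR=20/9, mL=-40/9, mR=50/9
obs B: pose=(-1,-8,N) → sL=8, sR=200/13, mL=48/13, mR=4
sensor matrix S = [[100/9, 20/9], [8, 200/13]]; det S = 17920/117
solve [mL_A; mL_B] = S·[w00; w01] and [mR_A; mR_B] = S·[w10; w11]:
  w00 = -1/2, w01 = 1/2, w10 = 1/2, w11 = 0

-1/2 1/2 1/2 0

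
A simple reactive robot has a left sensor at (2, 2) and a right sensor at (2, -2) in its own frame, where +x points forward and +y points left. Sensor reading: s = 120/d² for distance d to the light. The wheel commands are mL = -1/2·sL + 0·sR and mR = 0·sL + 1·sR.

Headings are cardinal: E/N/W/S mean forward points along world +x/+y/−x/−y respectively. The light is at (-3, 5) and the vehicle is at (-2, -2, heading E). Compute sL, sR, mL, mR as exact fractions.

60/17 4/3 -30/17 4/3

left sensor world pos  = (0, 0); dL² = 34
right sensor world pos = (0, -4); dR² = 90
sL = 120/34 = 60/17
sR = 120/90 = 4/3
mL = -1/2·sL + 0·sR = -30/17
mR = 0·sL + 1·sR = 4/3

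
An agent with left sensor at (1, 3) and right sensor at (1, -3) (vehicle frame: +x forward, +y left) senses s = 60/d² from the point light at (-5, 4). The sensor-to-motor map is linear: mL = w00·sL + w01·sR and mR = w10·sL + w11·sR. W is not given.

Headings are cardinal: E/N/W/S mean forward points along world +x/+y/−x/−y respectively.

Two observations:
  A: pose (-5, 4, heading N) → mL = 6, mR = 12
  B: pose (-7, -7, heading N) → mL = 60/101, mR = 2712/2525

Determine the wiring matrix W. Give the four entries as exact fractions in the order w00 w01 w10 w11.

0 1 1 1

obs A: pose=(-5,4,N) → sL=6, sR=6, mL=6, mR=12
obs B: pose=(-7,-7,N) → sL=12/25, sR=60/101, mL=60/101, mR=2712/2525
sensor matrix S = [[6, 6], [12/25, 60/101]]; det S = 1728/2525
solve [mL_A; mL_B] = S·[w00; w01] and [mR_A; mR_B] = S·[w10; w11]:
  w00 = 0, w01 = 1, w10 = 1, w11 = 1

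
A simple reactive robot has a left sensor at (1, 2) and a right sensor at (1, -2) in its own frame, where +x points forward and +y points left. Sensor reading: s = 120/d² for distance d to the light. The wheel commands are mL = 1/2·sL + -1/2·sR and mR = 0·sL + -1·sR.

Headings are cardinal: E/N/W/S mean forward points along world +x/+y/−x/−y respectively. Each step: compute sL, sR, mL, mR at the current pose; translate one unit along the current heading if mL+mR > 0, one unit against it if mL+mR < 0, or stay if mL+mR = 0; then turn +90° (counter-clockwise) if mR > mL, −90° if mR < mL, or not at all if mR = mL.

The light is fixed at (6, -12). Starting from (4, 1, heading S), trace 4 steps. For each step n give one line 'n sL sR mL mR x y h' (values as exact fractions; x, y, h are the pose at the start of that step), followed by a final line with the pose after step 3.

0 5/6 3/4 1/24 -3/4 4 1 S
1 40/51 24/53 448/2703 -24/53 4 2 W
2 20/39 60/113 -40/4407 -60/113 5 2 N
3 8/15 120/121 -416/1815 -120/121 5 1 E
final 4 1 S

n=0: pose=(4,1,S); sL=5/6, sR=3/4; mL=1/24, mR=-3/4; mL+mR=-17/24 → advance -1; mR−mL=-19/24 → turn -1·90°
n=1: pose=(4,2,W); sL=40/51, sR=24/53; mL=448/2703, mR=-24/53; mL+mR=-776/2703 → advance -1; mR−mL=-1672/2703 → turn -1·90°
n=2: pose=(5,2,N); sL=20/39, sR=60/113; mL=-40/4407, mR=-60/113; mL+mR=-2380/4407 → advance -1; mR−mL=-2300/4407 → turn -1·90°
n=3: pose=(5,1,E); sL=8/15, sR=120/121; mL=-416/1815, mR=-120/121; mL+mR=-2216/1815 → advance -1; mR−mL=-1384/1815 → turn -1·90°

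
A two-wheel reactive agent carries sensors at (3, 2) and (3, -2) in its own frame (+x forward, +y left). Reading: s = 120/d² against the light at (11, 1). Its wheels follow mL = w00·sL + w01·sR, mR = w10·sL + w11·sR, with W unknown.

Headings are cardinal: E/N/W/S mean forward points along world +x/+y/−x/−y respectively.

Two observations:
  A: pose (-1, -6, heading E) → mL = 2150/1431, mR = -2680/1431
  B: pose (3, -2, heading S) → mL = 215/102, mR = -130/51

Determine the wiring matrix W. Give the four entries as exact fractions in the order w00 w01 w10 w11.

1 1/2 -1 -1

obs A: pose=(-1,-6,E) → sL=60/53, sR=20/27, mL=2150/1431, mR=-2680/1431
obs B: pose=(3,-2,S) → sL=5/3, sR=15/17, mL=215/102, mR=-130/51
sensor matrix S = [[60/53, 20/27], [5/3, 15/17]]; det S = -17200/72981
solve [mL_A; mL_B] = S·[w00; w01] and [mR_A; mR_B] = S·[w10; w11]:
  w00 = 1, w01 = 1/2, w10 = -1, w11 = -1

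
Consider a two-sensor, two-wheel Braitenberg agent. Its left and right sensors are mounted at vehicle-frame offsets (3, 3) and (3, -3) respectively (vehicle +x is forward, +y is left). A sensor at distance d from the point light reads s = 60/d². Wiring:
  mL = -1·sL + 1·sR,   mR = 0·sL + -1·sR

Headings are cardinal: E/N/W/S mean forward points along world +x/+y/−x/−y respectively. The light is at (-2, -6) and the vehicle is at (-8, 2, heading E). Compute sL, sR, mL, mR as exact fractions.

left sensor world pos  = (-5, 5); dL² = 130
right sensor world pos = (-5, -1); dR² = 34
sL = 60/130 = 6/13
sR = 60/34 = 30/17
mL = -1·sL + 1·sR = 288/221
mR = 0·sL + -1·sR = -30/17

6/13 30/17 288/221 -30/17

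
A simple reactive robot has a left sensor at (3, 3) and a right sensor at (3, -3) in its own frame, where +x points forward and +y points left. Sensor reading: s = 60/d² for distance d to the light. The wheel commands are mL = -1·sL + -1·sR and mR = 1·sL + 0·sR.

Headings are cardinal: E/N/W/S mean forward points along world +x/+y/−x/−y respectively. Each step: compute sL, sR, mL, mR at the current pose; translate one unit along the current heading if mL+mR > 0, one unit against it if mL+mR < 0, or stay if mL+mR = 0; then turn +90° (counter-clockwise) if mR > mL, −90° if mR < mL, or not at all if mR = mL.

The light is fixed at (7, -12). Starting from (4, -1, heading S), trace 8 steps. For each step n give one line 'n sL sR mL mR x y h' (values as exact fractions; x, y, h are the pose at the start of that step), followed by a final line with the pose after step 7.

0 15/16 3/5 -123/80 15/16 4 -1 S
1 4/15 20/27 -136/135 4/15 4 0 E
2 30/137 30/113 -7500/15481 30/137 3 0 N
3 60/113 12/49 -4296/5537 60/113 3 -1 W
4 15/16 3/5 -123/80 15/16 4 -1 S
5 4/15 20/27 -136/135 4/15 4 0 E
6 30/137 30/113 -7500/15481 30/137 3 0 N
7 60/113 12/49 -4296/5537 60/113 3 -1 W
final 4 -1 S

n=0: pose=(4,-1,S); sL=15/16, sR=3/5; mL=-123/80, mR=15/16; mL+mR=-3/5 → advance -1; mR−mL=99/40 → turn +1·90°
n=1: pose=(4,0,E); sL=4/15, sR=20/27; mL=-136/135, mR=4/15; mL+mR=-20/27 → advance -1; mR−mL=172/135 → turn +1·90°
n=2: pose=(3,0,N); sL=30/137, sR=30/113; mL=-7500/15481, mR=30/137; mL+mR=-30/113 → advance -1; mR−mL=10890/15481 → turn +1·90°
n=3: pose=(3,-1,W); sL=60/113, sR=12/49; mL=-4296/5537, mR=60/113; mL+mR=-12/49 → advance -1; mR−mL=7236/5537 → turn +1·90°
n=4: pose=(4,-1,S); sL=15/16, sR=3/5; mL=-123/80, mR=15/16; mL+mR=-3/5 → advance -1; mR−mL=99/40 → turn +1·90°
n=5: pose=(4,0,E); sL=4/15, sR=20/27; mL=-136/135, mR=4/15; mL+mR=-20/27 → advance -1; mR−mL=172/135 → turn +1·90°
n=6: pose=(3,0,N); sL=30/137, sR=30/113; mL=-7500/15481, mR=30/137; mL+mR=-30/113 → advance -1; mR−mL=10890/15481 → turn +1·90°
n=7: pose=(3,-1,W); sL=60/113, sR=12/49; mL=-4296/5537, mR=60/113; mL+mR=-12/49 → advance -1; mR−mL=7236/5537 → turn +1·90°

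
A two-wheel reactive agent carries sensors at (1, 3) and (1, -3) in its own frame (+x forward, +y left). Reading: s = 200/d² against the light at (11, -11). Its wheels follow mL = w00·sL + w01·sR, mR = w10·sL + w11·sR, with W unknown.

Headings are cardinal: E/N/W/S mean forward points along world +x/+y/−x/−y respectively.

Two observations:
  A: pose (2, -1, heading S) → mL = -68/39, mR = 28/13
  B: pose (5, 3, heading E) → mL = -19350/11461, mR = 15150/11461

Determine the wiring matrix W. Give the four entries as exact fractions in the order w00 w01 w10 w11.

-1/2 -1 1 1/2

obs A: pose=(2,-1,S) → sL=200/117, sR=8/9, mL=-68/39, mR=28/13
obs B: pose=(5,3,E) → sL=100/157, sR=100/73, mL=-19350/11461, mR=15150/11461
sensor matrix S = [[200/117, 8/9], [100/157, 100/73]]; det S = 793600/446979
solve [mL_A; mL_B] = S·[w00; w01] and [mR_A; mR_B] = S·[w10; w11]:
  w00 = -1/2, w01 = -1, w10 = 1, w11 = 1/2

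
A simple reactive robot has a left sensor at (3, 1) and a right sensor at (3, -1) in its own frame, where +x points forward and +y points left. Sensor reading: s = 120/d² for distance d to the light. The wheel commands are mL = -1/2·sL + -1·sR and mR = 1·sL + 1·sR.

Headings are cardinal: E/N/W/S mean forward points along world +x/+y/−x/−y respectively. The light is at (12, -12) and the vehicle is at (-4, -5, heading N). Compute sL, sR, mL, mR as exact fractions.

120/389 24/65 -13236/25285 17136/25285

left sensor world pos  = (-5, -2); dL² = 389
right sensor world pos = (-3, -2); dR² = 325
sL = 120/389 = 120/389
sR = 120/325 = 24/65
mL = -1/2·sL + -1·sR = -13236/25285
mR = 1·sL + 1·sR = 17136/25285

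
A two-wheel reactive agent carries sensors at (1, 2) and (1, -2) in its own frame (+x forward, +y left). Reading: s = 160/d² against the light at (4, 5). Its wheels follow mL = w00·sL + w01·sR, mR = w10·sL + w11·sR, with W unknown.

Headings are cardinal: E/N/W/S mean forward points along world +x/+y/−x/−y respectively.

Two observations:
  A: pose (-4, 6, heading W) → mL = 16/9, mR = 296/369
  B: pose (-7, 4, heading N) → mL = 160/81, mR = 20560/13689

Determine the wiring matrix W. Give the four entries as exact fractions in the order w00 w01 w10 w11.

0 1 -1/2 1

obs A: pose=(-4,6,W) → sL=80/41, sR=16/9, mL=16/9, mR=296/369
obs B: pose=(-7,4,N) → sL=160/169, sR=160/81, mL=160/81, mR=20560/13689
sensor matrix S = [[80/41, 16/9], [160/169, 160/81]]; det S = 1218560/561249
solve [mL_A; mL_B] = S·[w00; w01] and [mR_A; mR_B] = S·[w10; w11]:
  w00 = 0, w01 = 1, w10 = -1/2, w11 = 1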